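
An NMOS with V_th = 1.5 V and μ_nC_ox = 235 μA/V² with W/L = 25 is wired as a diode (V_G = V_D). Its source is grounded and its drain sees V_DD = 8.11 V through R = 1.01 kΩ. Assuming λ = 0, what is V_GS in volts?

V_GS = 2.83 V

With gate tied to drain, V_GS = V_DS ≥ V_GS − V_th, so the device is in saturation.
k_n = μ_nC_ox · (W/L) = 5.875 mA/V².
KCL at the drain: ½ k_n (V_GS − V_th)² = (V_DD − V_GS)/R.
Let x = V_GS − 1.5. Then 2.97 x² + x − 6.61 = 0, giving x = 1.33 V (positive root), so V_GS = 2.83 V.
I_D = (V_DD − V_GS)/R = (8.11 − 2.83) / 1.01 = 5.22 mA.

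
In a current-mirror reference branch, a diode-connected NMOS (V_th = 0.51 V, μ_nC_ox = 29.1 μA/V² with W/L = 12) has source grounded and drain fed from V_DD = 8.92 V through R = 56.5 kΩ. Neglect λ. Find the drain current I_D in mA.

With gate tied to drain, V_GS = V_DS ≥ V_GS − V_th, so the device is in saturation.
k_n = μ_nC_ox · (W/L) = 0.3492 mA/V².
KCL at the drain: ½ k_n (V_GS − V_th)² = (V_DD − V_GS)/R.
Let x = V_GS − 0.51. Then 9.86 x² + x − 8.41 = 0, giving x = 0.874 V (positive root), so V_GS = 1.38 V.
I_D = (V_DD − V_GS)/R = (8.92 − 1.38) / 56.5 = 0.133 mA.

I_D = 0.133 mA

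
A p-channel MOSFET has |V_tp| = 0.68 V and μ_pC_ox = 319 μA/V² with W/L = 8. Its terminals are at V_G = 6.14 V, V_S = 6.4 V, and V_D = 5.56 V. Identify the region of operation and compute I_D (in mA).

V_SG = V_S − V_G = 6.4 − 6.14 = 0.26 V; V_SD = V_S − V_D = 6.4 − 5.56 = 0.84 V.
V_SG = 0.26 V < |V_tp| = 0.68 V, so the transistor is in cutoff.

Cutoff; I_D = 0 mA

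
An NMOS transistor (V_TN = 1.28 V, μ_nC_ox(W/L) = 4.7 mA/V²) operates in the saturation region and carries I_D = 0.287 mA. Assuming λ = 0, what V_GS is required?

V_GS = 1.63 V

In saturation I_D = ½ k_n (V_GS − V_TN)², so V_GS − V_TN = √(2 I_D / k_n) = √(2 × 0.287 / 4.7) = 0.349 V.
V_GS = 1.28 + 0.349 = 1.63 V.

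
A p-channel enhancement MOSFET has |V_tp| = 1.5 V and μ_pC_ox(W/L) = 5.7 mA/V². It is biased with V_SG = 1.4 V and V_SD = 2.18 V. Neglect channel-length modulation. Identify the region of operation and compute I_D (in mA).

V_SG = 1.4 V < |V_tp| = 1.5 V, so the transistor is in cutoff.

Cutoff; I_D = 0 mA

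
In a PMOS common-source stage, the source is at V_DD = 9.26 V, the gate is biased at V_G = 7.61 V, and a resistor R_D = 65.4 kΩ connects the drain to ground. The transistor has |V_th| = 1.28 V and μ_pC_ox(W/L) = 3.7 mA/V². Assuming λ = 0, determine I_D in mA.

V_SG = V_DD − V_G = 9.26 − 7.61 = 1.65 V, so V_ov = 1.65 − 1.28 = 0.37 V.
Assume saturation: I_D = ½ k_p V_ov² = 0.5 × 3.7 × 0.37² = 0.253 mA, giving V_SD = V_DD − I_D R_D = 9.26 − 0.253 × 65.4 = -7.3 V.
But -7.3 V < V_ov = 0.37 V, so the device is actually in triode.
In triode I_D = k_p[V_ov V_SD − ½ V_SD²] and I_D = (V_DD − V_SD)/R_D. Equating: 121 V_SD² − 90.53 V_SD + 9.26 = 0, giving V_SD = 0.122 V (the root below V_ov).
I_D = (9.26 − 0.122) / 65.4 = 0.14 mA.

I_D = 0.140 mA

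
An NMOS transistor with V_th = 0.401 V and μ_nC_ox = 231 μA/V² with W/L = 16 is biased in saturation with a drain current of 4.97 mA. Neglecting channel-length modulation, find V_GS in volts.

V_GS = 2.04 V

k_n = μ_nC_ox · (W/L) = 3.696 mA/V².
In saturation I_D = ½ k_n (V_GS − V_th)², so V_GS − V_th = √(2 I_D / k_n) = √(2 × 4.97 / 3.696) = 1.64 V.
V_GS = 0.401 + 1.64 = 2.04 V.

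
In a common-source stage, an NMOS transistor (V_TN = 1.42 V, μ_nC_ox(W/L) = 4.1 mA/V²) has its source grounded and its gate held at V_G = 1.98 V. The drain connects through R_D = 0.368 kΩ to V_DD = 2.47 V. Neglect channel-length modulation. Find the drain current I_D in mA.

V_GS = V_G = 1.98 V, so V_ov = 1.98 − 1.42 = 0.56 V.
Assume saturation: I_D = ½ k_n V_ov² = 0.5 × 4.1 × 0.56² = 0.643 mA, giving V_DS = V_DD − I_D R_D = 2.47 − 0.643 × 0.368 = 2.23 V.
V_DS = 2.23 V ≥ V_ov = 0.56 V, confirming saturation.

I_D = 0.643 mA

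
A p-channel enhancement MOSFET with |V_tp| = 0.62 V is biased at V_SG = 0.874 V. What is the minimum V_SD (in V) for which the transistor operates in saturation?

The boundary between triode and saturation is V_SD = V_SG − |V_tp| = V_ov.
V_ov = 0.874 − 0.62 = 0.254 V.

V_SD,sat = 0.254 V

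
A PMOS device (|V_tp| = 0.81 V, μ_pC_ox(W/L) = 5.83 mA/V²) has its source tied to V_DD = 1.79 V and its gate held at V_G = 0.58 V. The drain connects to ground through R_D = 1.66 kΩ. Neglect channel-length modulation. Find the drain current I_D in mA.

I_D = 0.466 mA

V_SG = V_DD − V_G = 1.79 − 0.58 = 1.21 V, so V_ov = 1.21 − 0.81 = 0.4 V.
Assume saturation: I_D = ½ k_p V_ov² = 0.5 × 5.83 × 0.4² = 0.466 mA, giving V_SD = V_DD − I_D R_D = 1.79 − 0.466 × 1.66 = 1.02 V.
V_SD = 1.02 V ≥ V_ov = 0.4 V, confirming saturation.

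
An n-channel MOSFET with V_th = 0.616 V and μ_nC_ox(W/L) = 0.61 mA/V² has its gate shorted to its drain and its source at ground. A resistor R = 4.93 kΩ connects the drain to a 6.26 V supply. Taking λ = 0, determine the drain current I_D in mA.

With gate tied to drain, V_GS = V_DS ≥ V_GS − V_th, so the device is in saturation.
KCL at the drain: ½ k_n (V_GS − V_th)² = (V_DD − V_GS)/R.
Let x = V_GS − 0.616. Then 1.5 x² + x − 5.644 = 0, giving x = 1.63 V (positive root), so V_GS = 2.25 V.
I_D = (V_DD − V_GS)/R = (6.26 − 2.25) / 4.93 = 0.814 mA.

I_D = 0.814 mA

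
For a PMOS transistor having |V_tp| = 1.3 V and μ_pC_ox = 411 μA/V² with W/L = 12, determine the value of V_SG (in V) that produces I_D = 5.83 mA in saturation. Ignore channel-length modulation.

V_SG = 2.84 V

k_p = μ_pC_ox · (W/L) = 4.932 mA/V².
In saturation I_D = ½ k_p (V_SG − |V_tp|)², so V_SG − |V_tp| = √(2 I_D / k_p) = √(2 × 5.83 / 4.932) = 1.54 V.
V_SG = 1.3 + 1.54 = 2.84 V.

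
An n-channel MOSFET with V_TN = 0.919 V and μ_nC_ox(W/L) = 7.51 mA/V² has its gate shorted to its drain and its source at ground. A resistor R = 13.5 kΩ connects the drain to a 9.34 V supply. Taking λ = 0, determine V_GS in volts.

With gate tied to drain, V_GS = V_DS ≥ V_GS − V_TN, so the device is in saturation.
KCL at the drain: ½ k_n (V_GS − V_TN)² = (V_DD − V_GS)/R.
Let x = V_GS − 0.919. Then 50.7 x² + x − 8.421 = 0, giving x = 0.398 V (positive root), so V_GS = 1.32 V.
I_D = (V_DD − V_GS)/R = (9.34 − 1.32) / 13.5 = 0.594 mA.

V_GS = 1.32 V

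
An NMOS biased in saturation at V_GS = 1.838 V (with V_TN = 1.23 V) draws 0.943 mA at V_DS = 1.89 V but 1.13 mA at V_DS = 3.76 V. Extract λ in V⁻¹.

With V_GS fixed, I_D ∝ (1 + λ V_DS) in saturation, so I_D2/I_D1 = (1 + λ V_DS2)/(1 + λ V_DS1).
1.13/0.943 = 1.198 = (1 + 3.76 λ)/(1 + 1.89 λ).
Solving: λ (I_D1 V_DS2 − I_D2 V_DS1) = I_D2 − I_D1, so λ = (1.13 − 0.943) / (0.943 × 3.76 − 1.13 × 1.89) = 0.187 / 1.41 = 0.133 V⁻¹.

λ = 0.133 V⁻¹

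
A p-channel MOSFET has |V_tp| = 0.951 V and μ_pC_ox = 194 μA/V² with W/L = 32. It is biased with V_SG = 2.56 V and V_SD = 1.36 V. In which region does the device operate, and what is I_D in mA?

Triode; I_D = 7.84 mA

k_p = μ_pC_ox · (W/L) = 6.208 mA/V².
V_ov = V_SG − |V_tp| = 2.56 − 0.951 = 1.61 V.
Since V_SD = 1.36 V < V_ov = 1.61 V, the device is in the triode region.
I_D = k_p [V_ov · V_SD − ½ V_SD²] = 6.208 × [1.61 × 1.36 − 0.5 × 1.36²] = 7.84 mA.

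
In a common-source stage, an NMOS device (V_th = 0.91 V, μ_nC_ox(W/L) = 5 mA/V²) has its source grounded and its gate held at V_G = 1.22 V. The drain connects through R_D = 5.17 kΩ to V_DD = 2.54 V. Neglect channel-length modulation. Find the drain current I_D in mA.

V_GS = V_G = 1.22 V, so V_ov = 1.22 − 0.91 = 0.31 V.
Assume saturation: I_D = ½ k_n V_ov² = 0.5 × 5 × 0.31² = 0.24 mA, giving V_DS = V_DD − I_D R_D = 2.54 − 0.24 × 5.17 = 1.3 V.
V_DS = 1.3 V ≥ V_ov = 0.31 V, confirming saturation.

I_D = 0.240 mA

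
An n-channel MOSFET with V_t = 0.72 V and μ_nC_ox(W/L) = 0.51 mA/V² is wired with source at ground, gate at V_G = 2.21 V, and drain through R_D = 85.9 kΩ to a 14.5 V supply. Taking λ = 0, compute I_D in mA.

V_GS = V_G = 2.21 V, so V_ov = 2.21 − 0.72 = 1.49 V.
Assume saturation: I_D = ½ k_n V_ov² = 0.5 × 0.51 × 1.49² = 0.566 mA, giving V_DS = V_DD − I_D R_D = 14.5 − 0.566 × 85.9 = -34.1 V.
But -34.1 V < V_ov = 1.49 V, so the device is actually in triode.
In triode I_D = k_n[V_ov V_DS − ½ V_DS²] and I_D = (V_DD − V_DS)/R_D. Equating: 21.9 V_DS² − 66.28 V_DS + 14.5 = 0, giving V_DS = 0.237 V (the root below V_ov).
I_D = (14.5 − 0.237) / 85.9 = 0.166 mA.

I_D = 0.166 mA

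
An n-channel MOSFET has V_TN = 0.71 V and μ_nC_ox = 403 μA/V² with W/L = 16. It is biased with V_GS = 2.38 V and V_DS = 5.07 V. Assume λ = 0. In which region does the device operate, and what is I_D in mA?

Saturation; I_D = 8.99 mA

k_n = μ_nC_ox · (W/L) = 6.448 mA/V².
V_ov = V_GS − V_TN = 2.38 − 0.71 = 1.67 V.
Since V_DS = 5.07 V ≥ V_ov = 1.67 V, the device is in saturation.
I_D = ½ k_n V_ov² = 0.5 × 6.448 × 1.67² = 8.99 mA.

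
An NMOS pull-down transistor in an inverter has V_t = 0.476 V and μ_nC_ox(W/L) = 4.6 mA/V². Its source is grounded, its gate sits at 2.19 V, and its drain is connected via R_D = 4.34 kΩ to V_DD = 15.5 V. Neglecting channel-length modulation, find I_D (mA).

I_D = 3.45 mA

V_GS = V_G = 2.19 V, so V_ov = 2.19 − 0.476 = 1.71 V.
Assume saturation: I_D = ½ k_n V_ov² = 0.5 × 4.6 × 1.71² = 6.76 mA, giving V_DS = V_DD − I_D R_D = 15.5 − 6.76 × 4.34 = -13.8 V.
But -13.8 V < V_ov = 1.71 V, so the device is actually in triode.
In triode I_D = k_n[V_ov V_DS − ½ V_DS²] and I_D = (V_DD − V_DS)/R_D. Equating: 9.98 V_DS² − 35.22 V_DS + 15.5 = 0, giving V_DS = 0.515 V (the root below V_ov).
I_D = (15.5 − 0.515) / 4.34 = 3.45 mA.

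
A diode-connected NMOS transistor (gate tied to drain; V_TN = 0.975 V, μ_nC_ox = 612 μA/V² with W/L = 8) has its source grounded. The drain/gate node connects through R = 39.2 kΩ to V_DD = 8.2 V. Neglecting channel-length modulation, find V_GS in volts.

V_GS = 1.24 V

With gate tied to drain, V_GS = V_DS ≥ V_GS − V_TN, so the device is in saturation.
k_n = μ_nC_ox · (W/L) = 4.896 mA/V².
KCL at the drain: ½ k_n (V_GS − V_TN)² = (V_DD − V_GS)/R.
Let x = V_GS − 0.975. Then 96 x² + x − 7.225 = 0, giving x = 0.269 V (positive root), so V_GS = 1.24 V.
I_D = (V_DD − V_GS)/R = (8.2 − 1.24) / 39.2 = 0.177 mA.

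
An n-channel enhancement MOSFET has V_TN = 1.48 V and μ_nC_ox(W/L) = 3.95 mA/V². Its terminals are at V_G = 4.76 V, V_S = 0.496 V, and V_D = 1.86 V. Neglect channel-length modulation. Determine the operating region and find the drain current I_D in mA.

Triode; I_D = 11.3 mA

V_GS = V_G − V_S = 4.76 − 0.496 = 4.26 V; V_DS = V_D − V_S = 1.86 − 0.496 = 1.36 V.
V_ov = V_GS − V_TN = 4.26 − 1.48 = 2.78 V.
Since V_DS = 1.36 V < V_ov = 2.78 V, the device is in the triode region.
I_D = k_n [V_ov · V_DS − ½ V_DS²] = 3.95 × [2.78 × 1.36 − 0.5 × 1.36²] = 11.3 mA.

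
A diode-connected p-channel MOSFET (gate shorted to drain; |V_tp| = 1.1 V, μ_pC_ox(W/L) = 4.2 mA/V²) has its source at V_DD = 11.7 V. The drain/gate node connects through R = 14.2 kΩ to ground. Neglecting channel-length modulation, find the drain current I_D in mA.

I_D = 0.706 mA

With gate tied to drain, V_SG = V_SD ≥ V_SG − |V_tp|, so the device is in saturation.
KCL at the drain: ½ k_p (V_SG − |V_tp|)² = (V_DD − V_SG)/R.
Let x = V_SG − 1.1. Then 29.8 x² + x − 10.6 = 0, giving x = 0.58 V (positive root), so V_SG = 1.68 V.
I_D = (V_DD − V_SG)/R = (11.7 − 1.68) / 14.2 = 0.706 mA.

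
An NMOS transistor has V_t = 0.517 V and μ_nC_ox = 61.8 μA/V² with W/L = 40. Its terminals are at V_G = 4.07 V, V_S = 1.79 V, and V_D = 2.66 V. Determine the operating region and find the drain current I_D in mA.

V_GS = V_G − V_S = 4.07 − 1.79 = 2.28 V; V_DS = V_D − V_S = 2.66 − 1.79 = 0.87 V.
k_n = μ_nC_ox · (W/L) = 2.472 mA/V².
V_ov = V_GS − V_t = 2.28 − 0.517 = 1.76 V.
Since V_DS = 0.87 V < V_ov = 1.76 V, the device is in the triode region.
I_D = k_n [V_ov · V_DS − ½ V_DS²] = 2.472 × [1.76 × 0.87 − 0.5 × 0.87²] = 2.86 mA.

Triode; I_D = 2.86 mA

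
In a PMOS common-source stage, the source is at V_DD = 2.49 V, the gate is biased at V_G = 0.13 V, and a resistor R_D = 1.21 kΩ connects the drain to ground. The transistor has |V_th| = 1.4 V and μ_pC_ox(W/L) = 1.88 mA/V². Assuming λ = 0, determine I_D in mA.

V_SG = V_DD − V_G = 2.49 − 0.13 = 2.36 V, so V_ov = 2.36 − 1.4 = 0.96 V.
Assume saturation: I_D = ½ k_p V_ov² = 0.5 × 1.88 × 0.96² = 0.866 mA, giving V_SD = V_DD − I_D R_D = 2.49 − 0.866 × 1.21 = 1.44 V.
V_SD = 1.44 V ≥ V_ov = 0.96 V, confirming saturation.

I_D = 0.866 mA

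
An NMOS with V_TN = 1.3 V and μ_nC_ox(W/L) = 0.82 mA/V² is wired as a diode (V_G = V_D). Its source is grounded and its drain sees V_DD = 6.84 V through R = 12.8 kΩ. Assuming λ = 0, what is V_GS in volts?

V_GS = 2.24 V

With gate tied to drain, V_GS = V_DS ≥ V_GS − V_TN, so the device is in saturation.
KCL at the drain: ½ k_n (V_GS − V_TN)² = (V_DD − V_GS)/R.
Let x = V_GS − 1.3. Then 5.25 x² + x − 5.54 = 0, giving x = 0.937 V (positive root), so V_GS = 2.24 V.
I_D = (V_DD − V_GS)/R = (6.84 − 2.24) / 12.8 = 0.36 mA.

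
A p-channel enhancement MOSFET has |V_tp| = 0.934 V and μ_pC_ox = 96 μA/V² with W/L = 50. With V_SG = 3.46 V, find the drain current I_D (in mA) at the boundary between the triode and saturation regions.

At the boundary V_SD = V_ov = V_SG − |V_tp| = 3.46 − 0.934 = 2.53 V.
k_p = μ_pC_ox · (W/L) = 4.8 mA/V².
I_D = ½ k_p V_ov² = 0.5 × 4.8 × 2.53² = 15.3 mA.

I_D = 15.3 mA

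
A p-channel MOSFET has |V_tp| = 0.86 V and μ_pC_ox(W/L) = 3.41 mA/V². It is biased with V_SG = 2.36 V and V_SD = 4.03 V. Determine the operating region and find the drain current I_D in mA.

Saturation; I_D = 3.84 mA

V_ov = V_SG − |V_tp| = 2.36 − 0.86 = 1.5 V.
Since V_SD = 4.03 V ≥ V_ov = 1.5 V, the device is in saturation.
I_D = ½ k_p V_ov² = 0.5 × 3.41 × 1.5² = 3.84 mA.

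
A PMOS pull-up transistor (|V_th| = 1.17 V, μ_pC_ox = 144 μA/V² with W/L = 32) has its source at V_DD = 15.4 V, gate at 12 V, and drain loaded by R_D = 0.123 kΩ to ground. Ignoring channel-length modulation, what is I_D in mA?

V_SG = V_DD − V_G = 15.4 − 12 = 3.4 V, so V_ov = 3.4 − 1.17 = 2.23 V.
k_p = μ_pC_ox · (W/L) = 4.608 mA/V².
Assume saturation: I_D = ½ k_p V_ov² = 0.5 × 4.608 × 2.23² = 11.5 mA, giving V_SD = V_DD − I_D R_D = 15.4 − 11.5 × 0.123 = 14 V.
V_SD = 14 V ≥ V_ov = 2.23 V, confirming saturation.

I_D = 11.5 mA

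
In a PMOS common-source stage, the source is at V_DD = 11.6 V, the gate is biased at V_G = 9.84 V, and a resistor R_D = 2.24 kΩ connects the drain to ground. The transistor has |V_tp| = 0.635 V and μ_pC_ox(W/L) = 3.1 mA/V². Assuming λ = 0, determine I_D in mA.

I_D = 1.96 mA

V_SG = V_DD − V_G = 11.6 − 9.84 = 1.76 V, so V_ov = 1.76 − 0.635 = 1.12 V.
Assume saturation: I_D = ½ k_p V_ov² = 0.5 × 3.1 × 1.12² = 1.96 mA, giving V_SD = V_DD − I_D R_D = 11.6 − 1.96 × 2.24 = 7.21 V.
V_SD = 7.21 V ≥ V_ov = 1.12 V, confirming saturation.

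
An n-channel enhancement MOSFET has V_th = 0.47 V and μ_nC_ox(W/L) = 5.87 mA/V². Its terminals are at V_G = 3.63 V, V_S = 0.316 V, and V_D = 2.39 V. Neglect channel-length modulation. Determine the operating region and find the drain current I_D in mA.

Triode; I_D = 22.0 mA

V_GS = V_G − V_S = 3.63 − 0.316 = 3.31 V; V_DS = V_D − V_S = 2.39 − 0.316 = 2.07 V.
V_ov = V_GS − V_th = 3.31 − 0.47 = 2.84 V.
Since V_DS = 2.07 V < V_ov = 2.84 V, the device is in the triode region.
I_D = k_n [V_ov · V_DS − ½ V_DS²] = 5.87 × [2.84 × 2.07 − 0.5 × 2.07²] = 22 mA.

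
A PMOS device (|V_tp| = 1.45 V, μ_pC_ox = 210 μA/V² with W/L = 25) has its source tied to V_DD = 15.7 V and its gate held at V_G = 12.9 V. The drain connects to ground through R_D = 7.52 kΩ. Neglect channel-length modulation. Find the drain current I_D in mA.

I_D = 2.04 mA

V_SG = V_DD − V_G = 15.7 − 12.9 = 2.8 V, so V_ov = 2.8 − 1.45 = 1.35 V.
k_p = μ_pC_ox · (W/L) = 5.25 mA/V².
Assume saturation: I_D = ½ k_p V_ov² = 0.5 × 5.25 × 1.35² = 4.78 mA, giving V_SD = V_DD − I_D R_D = 15.7 − 4.78 × 7.52 = -20.3 V.
But -20.3 V < V_ov = 1.35 V, so the device is actually in triode.
In triode I_D = k_p[V_ov V_SD − ½ V_SD²] and I_D = (V_DD − V_SD)/R_D. Equating: 19.7 V_SD² − 54.3 V_SD + 15.7 = 0, giving V_SD = 0.328 V (the root below V_ov).
I_D = (15.7 − 0.328) / 7.52 = 2.04 mA.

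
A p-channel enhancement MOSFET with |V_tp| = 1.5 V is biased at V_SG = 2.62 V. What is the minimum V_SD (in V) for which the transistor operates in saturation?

The boundary between triode and saturation is V_SD = V_SG − |V_tp| = V_ov.
V_ov = 2.62 − 1.5 = 1.12 V.

V_SD,sat = 1.12 V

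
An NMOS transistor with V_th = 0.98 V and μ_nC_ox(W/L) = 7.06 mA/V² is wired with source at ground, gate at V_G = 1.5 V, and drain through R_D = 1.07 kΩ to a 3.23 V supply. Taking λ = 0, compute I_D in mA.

I_D = 0.955 mA

V_GS = V_G = 1.5 V, so V_ov = 1.5 − 0.98 = 0.52 V.
Assume saturation: I_D = ½ k_n V_ov² = 0.5 × 7.06 × 0.52² = 0.955 mA, giving V_DS = V_DD − I_D R_D = 3.23 − 0.955 × 1.07 = 2.21 V.
V_DS = 2.21 V ≥ V_ov = 0.52 V, confirming saturation.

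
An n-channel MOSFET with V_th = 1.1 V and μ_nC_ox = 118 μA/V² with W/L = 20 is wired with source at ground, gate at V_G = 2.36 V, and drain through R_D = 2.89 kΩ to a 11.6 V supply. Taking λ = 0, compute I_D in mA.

V_GS = V_G = 2.36 V, so V_ov = 2.36 − 1.1 = 1.26 V.
k_n = μ_nC_ox · (W/L) = 2.36 mA/V².
Assume saturation: I_D = ½ k_n V_ov² = 0.5 × 2.36 × 1.26² = 1.87 mA, giving V_DS = V_DD − I_D R_D = 11.6 − 1.87 × 2.89 = 6.19 V.
V_DS = 6.19 V ≥ V_ov = 1.26 V, confirming saturation.

I_D = 1.87 mA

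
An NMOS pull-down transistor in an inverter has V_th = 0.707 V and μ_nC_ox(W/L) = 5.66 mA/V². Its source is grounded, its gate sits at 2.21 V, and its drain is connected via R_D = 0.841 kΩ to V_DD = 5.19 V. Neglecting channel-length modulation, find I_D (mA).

I_D = 5.17 mA

V_GS = V_G = 2.21 V, so V_ov = 2.21 − 0.707 = 1.5 V.
Assume saturation: I_D = ½ k_n V_ov² = 0.5 × 5.66 × 1.5² = 6.39 mA, giving V_DS = V_DD − I_D R_D = 5.19 − 6.39 × 0.841 = -0.187 V.
But -0.187 V < V_ov = 1.5 V, so the device is actually in triode.
In triode I_D = k_n[V_ov V_DS − ½ V_DS²] and I_D = (V_DD − V_DS)/R_D. Equating: 2.38 V_DS² − 8.154 V_DS + 5.19 = 0, giving V_DS = 0.845 V (the root below V_ov).
I_D = (5.19 − 0.845) / 0.841 = 5.17 mA.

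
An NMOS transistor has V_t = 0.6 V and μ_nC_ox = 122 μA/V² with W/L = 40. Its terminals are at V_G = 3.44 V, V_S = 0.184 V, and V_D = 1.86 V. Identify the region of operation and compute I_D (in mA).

Triode; I_D = 14.9 mA

V_GS = V_G − V_S = 3.44 − 0.184 = 3.26 V; V_DS = V_D − V_S = 1.86 − 0.184 = 1.68 V.
k_n = μ_nC_ox · (W/L) = 4.88 mA/V².
V_ov = V_GS − V_t = 3.26 − 0.6 = 2.66 V.
Since V_DS = 1.68 V < V_ov = 2.66 V, the device is in the triode region.
I_D = k_n [V_ov · V_DS − ½ V_DS²] = 4.88 × [2.66 × 1.68 − 0.5 × 1.68²] = 14.9 mA.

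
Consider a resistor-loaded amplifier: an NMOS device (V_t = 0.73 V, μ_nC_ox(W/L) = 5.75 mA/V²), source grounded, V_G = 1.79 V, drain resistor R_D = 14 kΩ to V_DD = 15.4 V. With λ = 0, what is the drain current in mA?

I_D = 1.09 mA

V_GS = V_G = 1.79 V, so V_ov = 1.79 − 0.73 = 1.06 V.
Assume saturation: I_D = ½ k_n V_ov² = 0.5 × 5.75 × 1.06² = 3.23 mA, giving V_DS = V_DD − I_D R_D = 15.4 − 3.23 × 14 = -29.8 V.
But -29.8 V < V_ov = 1.06 V, so the device is actually in triode.
In triode I_D = k_n[V_ov V_DS − ½ V_DS²] and I_D = (V_DD − V_DS)/R_D. Equating: 40.2 V_DS² − 86.33 V_DS + 15.4 = 0, giving V_DS = 0.196 V (the root below V_ov).
I_D = (15.4 − 0.196) / 14 = 1.09 mA.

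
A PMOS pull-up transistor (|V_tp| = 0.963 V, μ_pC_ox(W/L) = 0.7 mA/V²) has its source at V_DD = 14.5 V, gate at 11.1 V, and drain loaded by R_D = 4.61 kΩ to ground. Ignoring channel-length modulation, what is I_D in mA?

I_D = 2.08 mA

V_SG = V_DD − V_G = 14.5 − 11.1 = 3.4 V, so V_ov = 3.4 − 0.963 = 2.44 V.
Assume saturation: I_D = ½ k_p V_ov² = 0.5 × 0.7 × 2.44² = 2.08 mA, giving V_SD = V_DD − I_D R_D = 14.5 − 2.08 × 4.61 = 4.92 V.
V_SD = 4.92 V ≥ V_ov = 2.44 V, confirming saturation.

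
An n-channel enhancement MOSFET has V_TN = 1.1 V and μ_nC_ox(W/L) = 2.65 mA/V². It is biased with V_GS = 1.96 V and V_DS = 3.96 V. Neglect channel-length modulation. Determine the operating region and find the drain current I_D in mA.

V_ov = V_GS − V_TN = 1.96 − 1.1 = 0.86 V.
Since V_DS = 3.96 V ≥ V_ov = 0.86 V, the device is in saturation.
I_D = ½ k_n V_ov² = 0.5 × 2.65 × 0.86² = 0.98 mA.

Saturation; I_D = 0.980 mA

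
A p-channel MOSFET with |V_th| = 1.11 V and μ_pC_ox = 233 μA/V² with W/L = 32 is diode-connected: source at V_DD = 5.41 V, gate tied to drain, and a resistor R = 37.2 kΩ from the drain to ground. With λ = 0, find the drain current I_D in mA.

I_D = 0.111 mA

With gate tied to drain, V_SG = V_SD ≥ V_SG − |V_th|, so the device is in saturation.
k_p = μ_pC_ox · (W/L) = 7.456 mA/V².
KCL at the drain: ½ k_p (V_SG − |V_th|)² = (V_DD − V_SG)/R.
Let x = V_SG − 1.11. Then 139 x² + x − 4.3 = 0, giving x = 0.173 V (positive root), so V_SG = 1.28 V.
I_D = (V_DD − V_SG)/R = (5.41 − 1.28) / 37.2 = 0.111 mA.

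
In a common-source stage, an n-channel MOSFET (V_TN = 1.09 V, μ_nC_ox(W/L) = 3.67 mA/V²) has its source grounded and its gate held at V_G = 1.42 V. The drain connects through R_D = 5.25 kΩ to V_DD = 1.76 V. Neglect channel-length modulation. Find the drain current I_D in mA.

V_GS = V_G = 1.42 V, so V_ov = 1.42 − 1.09 = 0.33 V.
Assume saturation: I_D = ½ k_n V_ov² = 0.5 × 3.67 × 0.33² = 0.2 mA, giving V_DS = V_DD − I_D R_D = 1.76 − 0.2 × 5.25 = 0.711 V.
V_DS = 0.711 V ≥ V_ov = 0.33 V, confirming saturation.

I_D = 0.200 mA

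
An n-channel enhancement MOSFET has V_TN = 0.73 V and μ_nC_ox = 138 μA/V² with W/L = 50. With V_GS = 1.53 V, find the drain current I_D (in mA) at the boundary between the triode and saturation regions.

I_D = 2.21 mA

At the boundary V_DS = V_ov = V_GS − V_TN = 1.53 − 0.73 = 0.8 V.
k_n = μ_nC_ox · (W/L) = 6.9 mA/V².
I_D = ½ k_n V_ov² = 0.5 × 6.9 × 0.8² = 2.21 mA.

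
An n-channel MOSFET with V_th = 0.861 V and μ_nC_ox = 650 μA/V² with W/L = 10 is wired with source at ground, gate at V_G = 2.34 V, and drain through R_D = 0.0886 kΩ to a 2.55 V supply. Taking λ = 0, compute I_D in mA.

V_GS = V_G = 2.34 V, so V_ov = 2.34 − 0.861 = 1.48 V.
k_n = μ_nC_ox · (W/L) = 6.5 mA/V².
Assume saturation: I_D = ½ k_n V_ov² = 0.5 × 6.5 × 1.48² = 7.11 mA, giving V_DS = V_DD − I_D R_D = 2.55 − 7.11 × 0.0886 = 1.92 V.
V_DS = 1.92 V ≥ V_ov = 1.48 V, confirming saturation.

I_D = 7.11 mA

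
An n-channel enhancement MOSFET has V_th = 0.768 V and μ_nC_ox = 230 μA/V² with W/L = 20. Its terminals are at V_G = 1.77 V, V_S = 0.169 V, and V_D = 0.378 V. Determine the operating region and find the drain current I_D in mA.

Triode; I_D = 0.700 mA

V_GS = V_G − V_S = 1.77 − 0.169 = 1.6 V; V_DS = V_D − V_S = 0.378 − 0.169 = 0.209 V.
k_n = μ_nC_ox · (W/L) = 4.6 mA/V².
V_ov = V_GS − V_th = 1.6 − 0.768 = 0.833 V.
Since V_DS = 0.209 V < V_ov = 0.833 V, the device is in the triode region.
I_D = k_n [V_ov · V_DS − ½ V_DS²] = 4.6 × [0.833 × 0.209 − 0.5 × 0.209²] = 0.7 mA.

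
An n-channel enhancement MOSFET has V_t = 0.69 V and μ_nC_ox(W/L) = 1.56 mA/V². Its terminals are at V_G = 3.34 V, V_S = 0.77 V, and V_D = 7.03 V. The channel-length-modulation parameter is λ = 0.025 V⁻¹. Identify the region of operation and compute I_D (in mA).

Saturation; I_D = 3.19 mA

V_GS = V_G − V_S = 3.34 − 0.77 = 2.57 V; V_DS = V_D − V_S = 7.03 − 0.77 = 6.26 V.
V_ov = V_GS − V_t = 2.57 − 0.69 = 1.88 V.
Since V_DS = 6.26 V ≥ V_ov = 1.88 V, the device is in saturation.
I_D = ½ k_n V_ov² (1 + λ V_DS) = 0.5 × 1.56 × 1.88² × (1 + 0.025 × 6.26) = 3.19 mA.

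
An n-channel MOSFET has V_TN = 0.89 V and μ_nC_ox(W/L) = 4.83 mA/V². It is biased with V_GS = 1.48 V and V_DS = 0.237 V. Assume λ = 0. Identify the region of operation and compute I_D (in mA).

Triode; I_D = 0.540 mA

V_ov = V_GS − V_TN = 1.48 − 0.89 = 0.59 V.
Since V_DS = 0.237 V < V_ov = 0.59 V, the device is in the triode region.
I_D = k_n [V_ov · V_DS − ½ V_DS²] = 4.83 × [0.59 × 0.237 − 0.5 × 0.237²] = 0.54 mA.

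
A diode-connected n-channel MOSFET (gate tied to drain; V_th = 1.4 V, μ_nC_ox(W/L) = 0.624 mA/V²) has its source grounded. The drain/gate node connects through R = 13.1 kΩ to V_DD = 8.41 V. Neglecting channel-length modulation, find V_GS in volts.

With gate tied to drain, V_GS = V_DS ≥ V_GS − V_th, so the device is in saturation.
KCL at the drain: ½ k_n (V_GS − V_th)² = (V_DD − V_GS)/R.
Let x = V_GS − 1.4. Then 4.09 x² + x − 7.01 = 0, giving x = 1.19 V (positive root), so V_GS = 2.59 V.
I_D = (V_DD − V_GS)/R = (8.41 − 2.59) / 13.1 = 0.444 mA.

V_GS = 2.59 V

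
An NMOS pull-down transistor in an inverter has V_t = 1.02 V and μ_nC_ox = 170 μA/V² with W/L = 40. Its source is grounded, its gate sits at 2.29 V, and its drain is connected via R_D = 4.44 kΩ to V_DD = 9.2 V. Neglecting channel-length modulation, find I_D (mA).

V_GS = V_G = 2.29 V, so V_ov = 2.29 − 1.02 = 1.27 V.
k_n = μ_nC_ox · (W/L) = 6.8 mA/V².
Assume saturation: I_D = ½ k_n V_ov² = 0.5 × 6.8 × 1.27² = 5.48 mA, giving V_DS = V_DD − I_D R_D = 9.2 − 5.48 × 4.44 = -15.1 V.
But -15.1 V < V_ov = 1.27 V, so the device is actually in triode.
In triode I_D = k_n[V_ov V_DS − ½ V_DS²] and I_D = (V_DD − V_DS)/R_D. Equating: 15.1 V_DS² − 39.34 V_DS + 9.2 = 0, giving V_DS = 0.26 V (the root below V_ov).
I_D = (9.2 − 0.26) / 4.44 = 2.01 mA.

I_D = 2.01 mA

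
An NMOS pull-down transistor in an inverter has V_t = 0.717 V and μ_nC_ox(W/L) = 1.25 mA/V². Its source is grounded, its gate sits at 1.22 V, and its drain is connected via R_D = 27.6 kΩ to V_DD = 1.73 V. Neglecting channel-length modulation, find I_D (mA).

I_D = 0.0589 mA

V_GS = V_G = 1.22 V, so V_ov = 1.22 − 0.717 = 0.503 V.
Assume saturation: I_D = ½ k_n V_ov² = 0.5 × 1.25 × 0.503² = 0.158 mA, giving V_DS = V_DD − I_D R_D = 1.73 − 0.158 × 27.6 = -2.63 V.
But -2.63 V < V_ov = 0.503 V, so the device is actually in triode.
In triode I_D = k_n[V_ov V_DS − ½ V_DS²] and I_D = (V_DD − V_DS)/R_D. Equating: 17.2 V_DS² − 18.35 V_DS + 1.73 = 0, giving V_DS = 0.105 V (the root below V_ov).
I_D = (1.73 − 0.105) / 27.6 = 0.0589 mA.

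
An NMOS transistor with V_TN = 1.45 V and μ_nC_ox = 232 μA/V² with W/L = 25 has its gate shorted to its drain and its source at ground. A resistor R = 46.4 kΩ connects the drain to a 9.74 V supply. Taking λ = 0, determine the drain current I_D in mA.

I_D = 0.173 mA

With gate tied to drain, V_GS = V_DS ≥ V_GS − V_TN, so the device is in saturation.
k_n = μ_nC_ox · (W/L) = 5.8 mA/V².
KCL at the drain: ½ k_n (V_GS − V_TN)² = (V_DD − V_GS)/R.
Let x = V_GS − 1.45. Then 135 x² + x − 8.29 = 0, giving x = 0.245 V (positive root), so V_GS = 1.69 V.
I_D = (V_DD − V_GS)/R = (9.74 − 1.69) / 46.4 = 0.173 mA.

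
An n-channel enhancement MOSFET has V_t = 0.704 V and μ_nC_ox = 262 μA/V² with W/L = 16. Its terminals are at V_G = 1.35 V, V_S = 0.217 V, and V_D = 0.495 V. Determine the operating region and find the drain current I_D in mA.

Triode; I_D = 0.338 mA

V_GS = V_G − V_S = 1.35 − 0.217 = 1.13 V; V_DS = V_D − V_S = 0.495 − 0.217 = 0.278 V.
k_n = μ_nC_ox · (W/L) = 4.192 mA/V².
V_ov = V_GS − V_t = 1.13 − 0.704 = 0.429 V.
Since V_DS = 0.278 V < V_ov = 0.429 V, the device is in the triode region.
I_D = k_n [V_ov · V_DS − ½ V_DS²] = 4.192 × [0.429 × 0.278 − 0.5 × 0.278²] = 0.338 mA.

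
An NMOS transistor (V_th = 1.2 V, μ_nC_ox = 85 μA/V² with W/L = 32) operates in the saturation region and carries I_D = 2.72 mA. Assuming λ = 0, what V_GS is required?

k_n = μ_nC_ox · (W/L) = 2.72 mA/V².
In saturation I_D = ½ k_n (V_GS − V_th)², so V_GS − V_th = √(2 I_D / k_n) = √(2 × 2.72 / 2.72) = 1.41 V.
V_GS = 1.2 + 1.41 = 2.61 V.

V_GS = 2.61 V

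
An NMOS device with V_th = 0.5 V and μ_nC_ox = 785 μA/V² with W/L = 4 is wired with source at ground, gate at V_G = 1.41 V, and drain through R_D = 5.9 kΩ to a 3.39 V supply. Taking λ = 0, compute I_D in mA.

I_D = 0.538 mA

V_GS = V_G = 1.41 V, so V_ov = 1.41 − 0.5 = 0.91 V.
k_n = μ_nC_ox · (W/L) = 3.14 mA/V².
Assume saturation: I_D = ½ k_n V_ov² = 0.5 × 3.14 × 0.91² = 1.3 mA, giving V_DS = V_DD − I_D R_D = 3.39 − 1.3 × 5.9 = -4.28 V.
But -4.28 V < V_ov = 0.91 V, so the device is actually in triode.
In triode I_D = k_n[V_ov V_DS − ½ V_DS²] and I_D = (V_DD − V_DS)/R_D. Equating: 9.26 V_DS² − 17.86 V_DS + 3.39 = 0, giving V_DS = 0.213 V (the root below V_ov).
I_D = (3.39 − 0.213) / 5.9 = 0.538 mA.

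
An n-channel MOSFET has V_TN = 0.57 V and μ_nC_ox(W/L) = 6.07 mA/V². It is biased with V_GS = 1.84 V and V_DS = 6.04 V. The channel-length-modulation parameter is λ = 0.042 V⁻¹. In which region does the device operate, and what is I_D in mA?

V_ov = V_GS − V_TN = 1.84 − 0.57 = 1.27 V.
Since V_DS = 6.04 V ≥ V_ov = 1.27 V, the device is in saturation.
I_D = ½ k_n V_ov² (1 + λ V_DS) = 0.5 × 6.07 × 1.27² × (1 + 0.042 × 6.04) = 6.14 mA.

Saturation; I_D = 6.14 mA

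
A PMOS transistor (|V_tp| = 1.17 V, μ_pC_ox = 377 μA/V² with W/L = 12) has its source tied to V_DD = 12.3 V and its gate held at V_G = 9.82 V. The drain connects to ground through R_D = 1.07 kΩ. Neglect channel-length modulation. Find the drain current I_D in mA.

I_D = 3.88 mA

V_SG = V_DD − V_G = 12.3 − 9.82 = 2.48 V, so V_ov = 2.48 − 1.17 = 1.31 V.
k_p = μ_pC_ox · (W/L) = 4.524 mA/V².
Assume saturation: I_D = ½ k_p V_ov² = 0.5 × 4.524 × 1.31² = 3.88 mA, giving V_SD = V_DD − I_D R_D = 12.3 − 3.88 × 1.07 = 8.15 V.
V_SD = 8.15 V ≥ V_ov = 1.31 V, confirming saturation.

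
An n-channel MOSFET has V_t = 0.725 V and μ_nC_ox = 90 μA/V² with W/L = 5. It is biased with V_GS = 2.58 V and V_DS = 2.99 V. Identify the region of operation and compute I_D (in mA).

Saturation; I_D = 0.774 mA

k_n = μ_nC_ox · (W/L) = 0.45 mA/V².
V_ov = V_GS − V_t = 2.58 − 0.725 = 1.85 V.
Since V_DS = 2.99 V ≥ V_ov = 1.85 V, the device is in saturation.
I_D = ½ k_n V_ov² = 0.5 × 0.45 × 1.85² = 0.774 mA.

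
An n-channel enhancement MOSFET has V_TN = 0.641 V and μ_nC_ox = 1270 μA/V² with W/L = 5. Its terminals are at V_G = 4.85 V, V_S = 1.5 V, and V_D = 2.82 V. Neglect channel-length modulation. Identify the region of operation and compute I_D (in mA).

Triode; I_D = 17.2 mA

V_GS = V_G − V_S = 4.85 − 1.5 = 3.35 V; V_DS = V_D − V_S = 2.82 − 1.5 = 1.32 V.
k_n = μ_nC_ox · (W/L) = 6.35 mA/V².
V_ov = V_GS − V_TN = 3.35 − 0.641 = 2.71 V.
Since V_DS = 1.32 V < V_ov = 2.71 V, the device is in the triode region.
I_D = k_n [V_ov · V_DS − ½ V_DS²] = 6.35 × [2.71 × 1.32 − 0.5 × 1.32²] = 17.2 mA.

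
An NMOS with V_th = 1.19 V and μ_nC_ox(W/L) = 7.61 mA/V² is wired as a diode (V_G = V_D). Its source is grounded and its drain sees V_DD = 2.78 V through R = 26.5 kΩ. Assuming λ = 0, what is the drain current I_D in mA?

I_D = 0.0554 mA

With gate tied to drain, V_GS = V_DS ≥ V_GS − V_th, so the device is in saturation.
KCL at the drain: ½ k_n (V_GS − V_th)² = (V_DD − V_GS)/R.
Let x = V_GS − 1.19. Then 101 x² + x − 1.59 = 0, giving x = 0.121 V (positive root), so V_GS = 1.31 V.
I_D = (V_DD − V_GS)/R = (2.78 − 1.31) / 26.5 = 0.0554 mA.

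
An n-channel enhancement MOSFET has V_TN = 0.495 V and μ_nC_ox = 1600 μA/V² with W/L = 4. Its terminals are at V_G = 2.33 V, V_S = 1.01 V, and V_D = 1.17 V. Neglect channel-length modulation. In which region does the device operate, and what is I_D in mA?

Triode; I_D = 0.763 mA

V_GS = V_G − V_S = 2.33 − 1.01 = 1.32 V; V_DS = V_D − V_S = 1.17 − 1.01 = 0.16 V.
k_n = μ_nC_ox · (W/L) = 6.4 mA/V².
V_ov = V_GS − V_TN = 1.32 − 0.495 = 0.825 V.
Since V_DS = 0.16 V < V_ov = 0.825 V, the device is in the triode region.
I_D = k_n [V_ov · V_DS − ½ V_DS²] = 6.4 × [0.825 × 0.16 − 0.5 × 0.16²] = 0.763 mA.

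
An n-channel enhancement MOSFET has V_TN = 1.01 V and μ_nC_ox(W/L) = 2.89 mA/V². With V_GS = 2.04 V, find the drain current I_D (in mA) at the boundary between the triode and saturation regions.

I_D = 1.53 mA

At the boundary V_DS = V_ov = V_GS − V_TN = 2.04 − 1.01 = 1.03 V.
I_D = ½ k_n V_ov² = 0.5 × 2.89 × 1.03² = 1.53 mA.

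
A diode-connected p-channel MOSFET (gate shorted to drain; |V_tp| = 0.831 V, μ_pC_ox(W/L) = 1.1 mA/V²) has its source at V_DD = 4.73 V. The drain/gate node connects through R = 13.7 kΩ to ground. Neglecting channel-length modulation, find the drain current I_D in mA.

With gate tied to drain, V_SG = V_SD ≥ V_SG − |V_tp|, so the device is in saturation.
KCL at the drain: ½ k_p (V_SG − |V_tp|)² = (V_DD − V_SG)/R.
Let x = V_SG − 0.831. Then 7.54 x² + x − 3.899 = 0, giving x = 0.656 V (positive root), so V_SG = 1.49 V.
I_D = (V_DD − V_SG)/R = (4.73 − 1.49) / 13.7 = 0.237 mA.

I_D = 0.237 mA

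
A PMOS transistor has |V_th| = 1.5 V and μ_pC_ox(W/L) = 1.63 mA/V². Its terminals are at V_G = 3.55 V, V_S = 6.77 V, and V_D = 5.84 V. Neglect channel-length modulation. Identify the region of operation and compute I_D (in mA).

Triode; I_D = 1.90 mA

V_SG = V_S − V_G = 6.77 − 3.55 = 3.22 V; V_SD = V_S − V_D = 6.77 − 5.84 = 0.93 V.
V_ov = V_SG − |V_th| = 3.22 − 1.5 = 1.72 V.
Since V_SD = 0.93 V < V_ov = 1.72 V, the device is in the triode region.
I_D = k_p [V_ov · V_SD − ½ V_SD²] = 1.63 × [1.72 × 0.93 − 0.5 × 0.93²] = 1.9 mA.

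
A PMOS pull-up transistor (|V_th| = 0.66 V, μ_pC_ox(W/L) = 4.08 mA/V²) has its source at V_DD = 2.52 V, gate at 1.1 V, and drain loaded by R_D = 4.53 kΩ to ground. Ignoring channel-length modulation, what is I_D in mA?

I_D = 0.514 mA

V_SG = V_DD − V_G = 2.52 − 1.1 = 1.42 V, so V_ov = 1.42 − 0.66 = 0.76 V.
Assume saturation: I_D = ½ k_p V_ov² = 0.5 × 4.08 × 0.76² = 1.18 mA, giving V_SD = V_DD − I_D R_D = 2.52 − 1.18 × 4.53 = -2.82 V.
But -2.82 V < V_ov = 0.76 V, so the device is actually in triode.
In triode I_D = k_p[V_ov V_SD − ½ V_SD²] and I_D = (V_DD − V_SD)/R_D. Equating: 9.24 V_SD² − 15.05 V_SD + 2.52 = 0, giving V_SD = 0.19 V (the root below V_ov).
I_D = (2.52 − 0.19) / 4.53 = 0.514 mA.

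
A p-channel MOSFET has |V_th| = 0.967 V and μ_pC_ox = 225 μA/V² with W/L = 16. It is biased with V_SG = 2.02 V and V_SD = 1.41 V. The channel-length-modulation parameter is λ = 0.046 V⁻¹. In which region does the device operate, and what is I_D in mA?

Saturation; I_D = 2.13 mA

k_p = μ_pC_ox · (W/L) = 3.6 mA/V².
V_ov = V_SG − |V_th| = 2.02 − 0.967 = 1.05 V.
Since V_SD = 1.41 V ≥ V_ov = 1.05 V, the device is in saturation.
I_D = ½ k_p V_ov² (1 + λ V_SD) = 0.5 × 3.6 × 1.05² × (1 + 0.046 × 1.41) = 2.13 mA.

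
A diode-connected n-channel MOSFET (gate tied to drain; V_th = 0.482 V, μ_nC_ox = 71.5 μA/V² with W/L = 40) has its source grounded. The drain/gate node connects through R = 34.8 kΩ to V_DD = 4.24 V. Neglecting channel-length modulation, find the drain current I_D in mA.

I_D = 0.100 mA

With gate tied to drain, V_GS = V_DS ≥ V_GS − V_th, so the device is in saturation.
k_n = μ_nC_ox · (W/L) = 2.86 mA/V².
KCL at the drain: ½ k_n (V_GS − V_th)² = (V_DD − V_GS)/R.
Let x = V_GS − 0.482. Then 49.8 x² + x − 3.758 = 0, giving x = 0.265 V (positive root), so V_GS = 0.747 V.
I_D = (V_DD − V_GS)/R = (4.24 − 0.747) / 34.8 = 0.1 mA.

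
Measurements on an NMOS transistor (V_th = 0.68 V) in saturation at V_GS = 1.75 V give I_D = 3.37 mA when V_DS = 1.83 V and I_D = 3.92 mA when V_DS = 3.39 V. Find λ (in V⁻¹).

λ = 0.129 V⁻¹

With V_GS fixed, I_D ∝ (1 + λ V_DS) in saturation, so I_D2/I_D1 = (1 + λ V_DS2)/(1 + λ V_DS1).
3.92/3.37 = 1.163 = (1 + 3.39 λ)/(1 + 1.83 λ).
Solving: λ (I_D1 V_DS2 − I_D2 V_DS1) = I_D2 − I_D1, so λ = (3.92 − 3.37) / (3.37 × 3.39 − 3.92 × 1.83) = 0.55 / 4.25 = 0.129 V⁻¹.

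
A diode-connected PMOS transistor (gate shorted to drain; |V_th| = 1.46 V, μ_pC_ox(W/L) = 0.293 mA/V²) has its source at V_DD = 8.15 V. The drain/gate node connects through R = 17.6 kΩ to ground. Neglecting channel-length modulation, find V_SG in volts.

V_SG = 2.89 V

With gate tied to drain, V_SG = V_SD ≥ V_SG − |V_th|, so the device is in saturation.
KCL at the drain: ½ k_p (V_SG − |V_th|)² = (V_DD − V_SG)/R.
Let x = V_SG − 1.46. Then 2.58 x² + x − 6.69 = 0, giving x = 1.43 V (positive root), so V_SG = 2.89 V.
I_D = (V_DD − V_SG)/R = (8.15 − 2.89) / 17.6 = 0.299 mA.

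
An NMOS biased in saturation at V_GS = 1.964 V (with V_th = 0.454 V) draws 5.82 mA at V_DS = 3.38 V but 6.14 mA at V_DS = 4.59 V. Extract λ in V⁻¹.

With V_GS fixed, I_D ∝ (1 + λ V_DS) in saturation, so I_D2/I_D1 = (1 + λ V_DS2)/(1 + λ V_DS1).
6.14/5.82 = 1.055 = (1 + 4.59 λ)/(1 + 3.38 λ).
Solving: λ (I_D1 V_DS2 − I_D2 V_DS1) = I_D2 − I_D1, so λ = (6.14 − 5.82) / (5.82 × 4.59 − 6.14 × 3.38) = 0.32 / 5.96 = 0.0537 V⁻¹.

λ = 0.0537 V⁻¹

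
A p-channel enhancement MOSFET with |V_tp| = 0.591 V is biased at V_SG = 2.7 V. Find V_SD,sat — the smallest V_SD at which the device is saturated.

The boundary between triode and saturation is V_SD = V_SG − |V_tp| = V_ov.
V_ov = 2.7 − 0.591 = 2.11 V.

V_SD,sat = 2.11 V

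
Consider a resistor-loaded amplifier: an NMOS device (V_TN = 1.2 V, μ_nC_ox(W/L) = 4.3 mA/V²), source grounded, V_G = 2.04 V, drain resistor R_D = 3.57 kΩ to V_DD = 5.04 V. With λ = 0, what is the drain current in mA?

I_D = 1.27 mA

V_GS = V_G = 2.04 V, so V_ov = 2.04 − 1.2 = 0.84 V.
Assume saturation: I_D = ½ k_n V_ov² = 0.5 × 4.3 × 0.84² = 1.52 mA, giving V_DS = V_DD − I_D R_D = 5.04 − 1.52 × 3.57 = -0.376 V.
But -0.376 V < V_ov = 0.84 V, so the device is actually in triode.
In triode I_D = k_n[V_ov V_DS − ½ V_DS²] and I_D = (V_DD − V_DS)/R_D. Equating: 7.68 V_DS² − 13.89 V_DS + 5.04 = 0, giving V_DS = 0.502 V (the root below V_ov).
I_D = (5.04 − 0.502) / 3.57 = 1.27 mA.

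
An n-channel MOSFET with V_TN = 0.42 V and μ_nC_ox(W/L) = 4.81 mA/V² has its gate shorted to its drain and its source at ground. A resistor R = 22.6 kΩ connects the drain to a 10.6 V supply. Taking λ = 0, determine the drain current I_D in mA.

I_D = 0.432 mA

With gate tied to drain, V_GS = V_DS ≥ V_GS − V_TN, so the device is in saturation.
KCL at the drain: ½ k_n (V_GS − V_TN)² = (V_DD − V_GS)/R.
Let x = V_GS − 0.42. Then 54.4 x² + x − 10.18 = 0, giving x = 0.424 V (positive root), so V_GS = 0.844 V.
I_D = (V_DD − V_GS)/R = (10.6 − 0.844) / 22.6 = 0.432 mA.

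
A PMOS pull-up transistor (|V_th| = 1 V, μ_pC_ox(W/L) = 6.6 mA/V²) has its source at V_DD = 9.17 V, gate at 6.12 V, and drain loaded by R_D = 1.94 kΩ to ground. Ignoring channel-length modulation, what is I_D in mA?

I_D = 4.54 mA

V_SG = V_DD − V_G = 9.17 − 6.12 = 3.05 V, so V_ov = 3.05 − 1 = 2.05 V.
Assume saturation: I_D = ½ k_p V_ov² = 0.5 × 6.6 × 2.05² = 13.9 mA, giving V_SD = V_DD − I_D R_D = 9.17 − 13.9 × 1.94 = -17.7 V.
But -17.7 V < V_ov = 2.05 V, so the device is actually in triode.
In triode I_D = k_p[V_ov V_SD − ½ V_SD²] and I_D = (V_DD − V_SD)/R_D. Equating: 6.4 V_SD² − 27.25 V_SD + 9.17 = 0, giving V_SD = 0.368 V (the root below V_ov).
I_D = (9.17 − 0.368) / 1.94 = 4.54 mA.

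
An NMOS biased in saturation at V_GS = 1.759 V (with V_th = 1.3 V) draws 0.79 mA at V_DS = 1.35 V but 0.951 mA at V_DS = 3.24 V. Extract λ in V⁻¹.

With V_GS fixed, I_D ∝ (1 + λ V_DS) in saturation, so I_D2/I_D1 = (1 + λ V_DS2)/(1 + λ V_DS1).
0.951/0.79 = 1.204 = (1 + 3.24 λ)/(1 + 1.35 λ).
Solving: λ (I_D1 V_DS2 − I_D2 V_DS1) = I_D2 − I_D1, so λ = (0.951 − 0.79) / (0.79 × 3.24 − 0.951 × 1.35) = 0.161 / 1.28 = 0.126 V⁻¹.

λ = 0.126 V⁻¹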